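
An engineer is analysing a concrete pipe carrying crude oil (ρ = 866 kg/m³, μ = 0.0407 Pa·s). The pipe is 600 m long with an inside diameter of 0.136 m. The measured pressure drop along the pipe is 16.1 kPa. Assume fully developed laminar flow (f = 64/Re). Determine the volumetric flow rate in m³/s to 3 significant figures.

For laminar flow, f = 64/Re with Re = ρVD/μ, so Darcy-Weisbach reduces to ΔP = 32μLV/D². Solving for V: V = ΔP·D²/(32μL) = 1.61e+04·(0.136)²/(32·0.0407·600) = 0.3811 m/s.
Check: Re = ρVD/μ = 866·0.3811·0.136/0.0407 = 1103 < 2300, so the laminar assumption holds.
Q = V·A = 0.3811·(π/4·0.136²) = 0.005536 m³/s = 0.00554 m³/s.

Q ≈ 0.00554 m³/s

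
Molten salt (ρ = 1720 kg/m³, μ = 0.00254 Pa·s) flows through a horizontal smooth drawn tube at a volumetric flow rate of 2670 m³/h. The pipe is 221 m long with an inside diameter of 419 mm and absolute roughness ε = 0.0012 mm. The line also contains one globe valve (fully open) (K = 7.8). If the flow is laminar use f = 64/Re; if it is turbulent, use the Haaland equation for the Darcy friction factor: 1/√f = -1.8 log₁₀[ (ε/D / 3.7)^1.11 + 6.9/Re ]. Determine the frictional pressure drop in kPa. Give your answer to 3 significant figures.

Q = 2670 m³/h = 2670/3600 = 0.7417 m³/s.
Cross-sectional area A = πD²/4 = π(0.419)²/4 = 0.1379 m²; mean velocity V = Q/A = 0.7417/0.1379 = 5.379 m/s.
Reynolds number Re = ρVD/μ = 1720 · 5.379 · 0.419 / 0.00254 = 1.526e+06.
Re > 4000 → turbulent. Relative roughness ε/D = 1.2e-06/0.419 = 2.86e-06. Haaland: 1/√f = -1.8 log₁₀[(2.86e-06/3.7)^1.11 + 6.9/1.526e+06] = -1.8 log₁₀[1.65e-07 + 4.52e-06] = 9.593, so f = 0.01087.
Total minor-loss coefficient ΣK = 1·7.8 = 7.8.
ΔP = [f·L/D + ΣK]·(ρV²/2) = [0.01087·221/0.419 + 7.8]·(1720·5.379²/2) = [5.732 + 7.8]·2.488e+04 = 3.367e+05 Pa.
ΔP = 3.367e+05 Pa = 337 kPa.

ΔP ≈ 337 kPa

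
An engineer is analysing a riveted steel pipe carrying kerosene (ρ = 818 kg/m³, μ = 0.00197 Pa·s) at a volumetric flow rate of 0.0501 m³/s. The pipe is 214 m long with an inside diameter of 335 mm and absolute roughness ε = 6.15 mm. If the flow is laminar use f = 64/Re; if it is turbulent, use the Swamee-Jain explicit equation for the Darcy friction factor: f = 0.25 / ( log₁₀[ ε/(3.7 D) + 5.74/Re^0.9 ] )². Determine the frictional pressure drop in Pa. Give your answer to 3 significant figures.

Cross-sectional area A = πD²/4 = π(0.335)²/4 = 0.08814 m²; mean velocity V = Q/A = 0.0501/0.08814 = 0.5684 m/s.
Reynolds number Re = ρVD/μ = 818 · 0.5684 · 0.335 / 0.00197 = 7.907e+04.
Re > 4000 → turbulent. Relative roughness ε/D = 0.00615/0.335 = 0.0184. Swamee-Jain: f = 0.25/(log₁₀[0.0184/3.7 + 5.74/7.907e+04^0.9])² = 0.25/(log₁₀[0.00496 + 0.000224])² = 0.25/(-2.285)² = 0.04787.
Darcy-Weisbach: ΔP = f(L/D)(ρV²/2) = 0.04787·(214/0.335)·(818·0.5684²/2) = 0.04787·638.8·132.1 = 4041 Pa.

ΔP ≈ 4040 Pa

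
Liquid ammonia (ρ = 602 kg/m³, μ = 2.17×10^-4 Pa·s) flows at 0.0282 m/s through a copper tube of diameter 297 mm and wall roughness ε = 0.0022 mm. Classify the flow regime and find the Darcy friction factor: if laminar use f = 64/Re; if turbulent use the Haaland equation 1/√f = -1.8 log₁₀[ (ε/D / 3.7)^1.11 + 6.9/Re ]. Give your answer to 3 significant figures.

f ≈ 0.0248

Re = ρVD/μ = 602·0.0282·0.297/0.000217 = 2.323e+04.
Re > 4000 → turbulent. ε/D = 2.2e-06/0.297 = 7.41e-06; Haaland: 1/√f = -1.8 log₁₀[4.73e-07 + 0.000297] = 6.348, so f = 0.02482.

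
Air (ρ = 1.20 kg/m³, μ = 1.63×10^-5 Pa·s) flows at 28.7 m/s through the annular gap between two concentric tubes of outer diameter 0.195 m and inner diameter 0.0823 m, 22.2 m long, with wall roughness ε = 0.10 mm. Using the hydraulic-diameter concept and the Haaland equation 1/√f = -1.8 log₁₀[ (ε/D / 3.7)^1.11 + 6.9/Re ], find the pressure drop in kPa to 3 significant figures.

ΔP ≈ 1.97 kPa

Hydraulic diameter D_h = 4A/P = D_o - D_i = 0.195 - 0.0823 = 0.1127 m.
Re = ρVD_h/μ = 1.2·28.7·0.1127/1.63e-05 = 2.381e+05.
ε/D_h = 0.0001/0.1127 = 0.000887; Haaland gives 1/√f = -1.8 log₁₀[9.59e-05+2.9e-05] = 7.027, so f = 0.02025.
ΔP = f(L/D_h)(ρV²/2) = 0.02025·22.2/0.1127·494.2 = 1972 Pa.
ΔP = 1.97 kPa.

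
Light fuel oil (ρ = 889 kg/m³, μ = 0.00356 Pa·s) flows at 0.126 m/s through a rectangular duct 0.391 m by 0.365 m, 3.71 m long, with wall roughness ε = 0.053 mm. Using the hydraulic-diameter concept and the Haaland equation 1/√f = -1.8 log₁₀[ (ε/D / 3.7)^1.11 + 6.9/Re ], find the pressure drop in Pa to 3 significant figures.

ΔP ≈ 2.06 Pa

Hydraulic diameter D_h = 4A/P = 4·(0.391·0.365)/(2·(0.391+0.365)) = 0.5709/1.512 = 0.3776 m.
Re = ρVD_h/μ = 889·0.126·0.3776/0.00356 = 1.188e+04.
ε/D_h = 5.3e-05/0.3776 = 0.00014; Haaland gives 1/√f = -1.8 log₁₀[1.24e-05+0.000581] = 5.808, so f = 0.02964.
ΔP = f(L/D_h)(ρV²/2) = 0.02964·3.71/0.3776·7.057 = 2.056 Pa.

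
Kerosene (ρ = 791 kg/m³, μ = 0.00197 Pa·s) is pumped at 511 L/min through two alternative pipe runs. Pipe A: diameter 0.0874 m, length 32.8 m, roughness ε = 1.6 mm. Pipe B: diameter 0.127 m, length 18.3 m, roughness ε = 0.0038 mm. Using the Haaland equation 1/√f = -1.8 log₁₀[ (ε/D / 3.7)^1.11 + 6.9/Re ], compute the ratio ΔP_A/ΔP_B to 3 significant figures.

ΔP_A/ΔP_B ≈ 24.6

Pipe A: V = Q/A = 0.008517/0.005999 = 1.42 m/s; Re = 4.982e+04; ε/D = 0.0183; Haaland → f = 0.04792; ΔP_A = f(L/D)(ρV²/2) = 1.433e+04 Pa.
Pipe B: V = Q/A = 0.008517/0.01267 = 0.6723 m/s; Re = 3.428e+04; ε/D = 2.99e-05; Haaland → f = 0.02265; ΔP_B = f(L/D)(ρV²/2) = 583.4 Pa.
ΔP_A/ΔP_B = 1.433e+04/583.4 = 24.6.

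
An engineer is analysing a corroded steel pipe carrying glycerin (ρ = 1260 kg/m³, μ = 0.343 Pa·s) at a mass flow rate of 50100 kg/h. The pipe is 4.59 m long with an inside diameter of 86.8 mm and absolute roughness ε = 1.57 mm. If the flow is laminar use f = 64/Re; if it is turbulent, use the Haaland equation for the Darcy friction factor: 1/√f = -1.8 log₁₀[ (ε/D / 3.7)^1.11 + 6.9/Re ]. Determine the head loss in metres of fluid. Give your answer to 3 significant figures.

h_f ≈ 1.01 m

ṁ = 50100 kg/h = 50100/3600 = 13.92 kg/s.
A = πD²/4 = π(0.0868)²/4 = 0.005917 m²; mean velocity V = ṁ/(ρA) = 13.92/(1260 · 0.005917) = 1.867 m/s.
Reynolds number Re = ρVD/μ = 1260 · 1.867 · 0.0868 / 0.343 = 595.2.
Re < 2300 → laminar flow, so f = 64/Re = 64/595.2 = 0.1075 (the turbulent correlation is not needed).
Darcy-Weisbach: ΔP = f(L/D)(ρV²/2) = 0.1075·(4.59/0.0868)·(1260·1.867²/2) = 0.1075·52.88·2195 = 1.248e+04 Pa.
Head loss h_f = ΔP/(ρg) = 1.248e+04/(1260·9.81) = 1.01 m.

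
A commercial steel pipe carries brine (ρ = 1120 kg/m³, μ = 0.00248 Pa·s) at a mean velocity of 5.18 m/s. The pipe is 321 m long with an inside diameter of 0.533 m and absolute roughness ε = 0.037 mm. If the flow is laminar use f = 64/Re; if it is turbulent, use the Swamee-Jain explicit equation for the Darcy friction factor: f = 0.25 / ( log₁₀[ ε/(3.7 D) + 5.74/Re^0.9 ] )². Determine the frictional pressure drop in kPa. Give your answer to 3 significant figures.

Reynolds number Re = ρVD/μ = 1120 · 5.18 · 0.533 / 0.00248 = 1.247e+06.
Re > 4000 → turbulent. Relative roughness ε/D = 3.7e-05/0.533 = 6.94e-05. Swamee-Jain: f = 0.25/(log₁₀[6.94e-05/3.7 + 5.74/1.247e+06^0.9])² = 0.25/(log₁₀[1.88e-05 + 1.87e-05])² = 0.25/(-4.426)² = 0.01276.
Darcy-Weisbach: ΔP = f(L/D)(ρV²/2) = 0.01276·(321/0.533)·(1120·5.18²/2) = 0.01276·602.3·1.503e+04 = 1.155e+05 Pa.
ΔP = 1.155e+05 Pa = 115 kPa.

ΔP ≈ 115 kPa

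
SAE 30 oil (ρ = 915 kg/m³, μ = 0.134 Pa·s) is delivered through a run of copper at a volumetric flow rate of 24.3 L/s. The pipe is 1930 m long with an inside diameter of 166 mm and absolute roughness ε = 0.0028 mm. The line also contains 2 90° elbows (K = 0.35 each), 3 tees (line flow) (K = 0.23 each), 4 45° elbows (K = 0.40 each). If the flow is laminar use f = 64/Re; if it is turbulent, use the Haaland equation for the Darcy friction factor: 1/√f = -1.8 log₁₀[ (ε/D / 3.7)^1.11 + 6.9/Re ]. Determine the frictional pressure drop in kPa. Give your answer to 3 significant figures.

ΔP ≈ 339 kPa

Q = 24.3 L/s = 24.3/1000 = 0.0243 m³/s.
Cross-sectional area A = πD²/4 = π(0.166)²/4 = 0.02164 m²; mean velocity V = Q/A = 0.0243/0.02164 = 1.123 m/s.
Reynolds number Re = ρVD/μ = 915 · 1.123 · 0.166 / 0.134 = 1273.
Re < 2300 → laminar flow, so f = 64/Re = 64/1273 = 0.05029 (the turbulent correlation is not needed).
Total minor-loss coefficient ΣK = 2·0.35 + 3·0.23 + 4·0.4 = 2.99.
ΔP = [f·L/D + ΣK]·(ρV²/2) = [0.05029·1930/0.166 + 2.99]·(915·1.123²/2) = [584.7 + 2.99]·576.8 = 3.389e+05 Pa.
ΔP = 3.389e+05 Pa = 339 kPa.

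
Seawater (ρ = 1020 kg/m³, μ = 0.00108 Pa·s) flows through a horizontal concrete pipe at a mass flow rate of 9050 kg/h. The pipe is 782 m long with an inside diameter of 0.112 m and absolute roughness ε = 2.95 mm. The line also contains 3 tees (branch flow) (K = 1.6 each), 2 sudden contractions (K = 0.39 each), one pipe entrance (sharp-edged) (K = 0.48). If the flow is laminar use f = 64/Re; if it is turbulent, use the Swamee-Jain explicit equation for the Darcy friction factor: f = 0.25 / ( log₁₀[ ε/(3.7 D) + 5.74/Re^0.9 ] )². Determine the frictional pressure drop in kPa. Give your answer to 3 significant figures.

ṁ = 9050 kg/h = 9050/3600 = 2.514 kg/s.
A = πD²/4 = π(0.112)²/4 = 0.009852 m²; mean velocity V = ṁ/(ρA) = 2.514/(1020 · 0.009852) = 0.2502 m/s.
Reynolds number Re = ρVD/μ = 1020 · 0.2502 · 0.112 / 0.00108 = 2.646e+04.
Re > 4000 → turbulent. Relative roughness ε/D = 0.00295/0.112 = 0.0263. Swamee-Jain: f = 0.25/(log₁₀[0.0263/3.7 + 5.74/2.646e+04^0.9])² = 0.25/(log₁₀[0.00712 + 0.000601])² = 0.25/(-2.112)² = 0.05602.
Total minor-loss coefficient ΣK = 3·1.6 + 2·0.39 + 1·0.48 = 6.06.
ΔP = [f·L/D + ΣK]·(ρV²/2) = [0.05602·782/0.112 + 6.06]·(1020·0.2502²/2) = [391.2 + 6.06]·31.92 = 1.268e+04 Pa.
ΔP = 1.268e+04 Pa = 12.7 kPa.

ΔP ≈ 12.7 kPa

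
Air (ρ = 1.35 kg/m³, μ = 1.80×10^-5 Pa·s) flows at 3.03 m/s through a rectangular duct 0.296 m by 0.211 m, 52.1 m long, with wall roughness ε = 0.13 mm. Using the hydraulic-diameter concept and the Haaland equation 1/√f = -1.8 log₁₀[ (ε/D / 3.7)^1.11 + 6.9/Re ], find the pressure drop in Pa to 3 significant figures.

Hydraulic diameter D_h = 4A/P = 4·(0.296·0.211)/(2·(0.296+0.211)) = 0.2498/1.014 = 0.2464 m.
Re = ρVD_h/μ = 1.35·3.03·0.2464/1.8e-05 = 5.599e+04.
ε/D_h = 0.00013/0.2464 = 0.000528; Haaland gives 1/√f = -1.8 log₁₀[5.38e-05+0.000123] = 6.753, so f = 0.02193.
ΔP = f(L/D_h)(ρV²/2) = 0.02193·52.1/0.2464·6.197 = 28.73 Pa.

ΔP ≈ 28.7 Pa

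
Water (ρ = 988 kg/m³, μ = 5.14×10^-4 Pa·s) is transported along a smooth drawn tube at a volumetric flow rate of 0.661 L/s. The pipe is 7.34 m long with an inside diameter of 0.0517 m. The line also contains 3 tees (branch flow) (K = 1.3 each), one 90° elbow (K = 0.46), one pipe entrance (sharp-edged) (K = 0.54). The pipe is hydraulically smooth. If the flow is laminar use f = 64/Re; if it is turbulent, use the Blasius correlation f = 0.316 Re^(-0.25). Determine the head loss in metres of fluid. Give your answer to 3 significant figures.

h_f ≈ 0.0418 m

Q = 0.661 L/s = 0.661/1000 = 0.000661 m³/s.
Cross-sectional area A = πD²/4 = π(0.0517)²/4 = 0.002099 m²; mean velocity V = Q/A = 0.000661/0.002099 = 0.3149 m/s.
Reynolds number Re = ρVD/μ = 988 · 0.3149 · 0.0517 / 0.000514 = 3.129e+04.
Re > 4000 → turbulent. Smooth-pipe (Blasius): f = 0.316 Re^(-0.25) = 0.316/(3.129e+04)^0.25 = 0.02376.
Total minor-loss coefficient ΣK = 3·1.3 + 1·0.46 + 1·0.54 = 4.9.
ΔP = [f·L/D + ΣK]·(ρV²/2) = [0.02376·7.34/0.0517 + 4.9]·(988·0.3149²/2) = [3.373 + 4.9]·48.98 = 405.2 Pa.
Head loss h_f = ΔP/(ρg) = 405.2/(988·9.81) = 0.0418 m.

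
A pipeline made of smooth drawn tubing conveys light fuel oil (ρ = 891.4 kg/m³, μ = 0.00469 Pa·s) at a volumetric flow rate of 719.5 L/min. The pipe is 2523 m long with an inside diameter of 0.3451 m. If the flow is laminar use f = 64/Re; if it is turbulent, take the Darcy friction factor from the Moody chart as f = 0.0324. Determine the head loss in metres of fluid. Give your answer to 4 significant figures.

h_f ≈ 0.1984 m

Q = 719.5 L/min = 719.5/60000 = 0.01199 m³/s.
Cross-sectional area A = πD²/4 = π(0.3451)²/4 = 0.09354 m²; mean velocity V = Q/A = 0.01199/0.09354 = 0.1282 m/s.
Reynolds number Re = ρVD/μ = 891.4 · 0.1282 · 0.3451 / 0.00469 = 8409.
Re > 4000 → turbulent; use the Moody-chart value f = 0.0324.
Darcy-Weisbach: ΔP = f(L/D)(ρV²/2) = 0.0324·(2523/0.3451)·(891.4·0.1282²/2) = 0.0324·7311·7.326 = 1735 Pa.
Head loss h_f = ΔP/(ρg) = 1735/(891.4·9.81) = 0.1984 m.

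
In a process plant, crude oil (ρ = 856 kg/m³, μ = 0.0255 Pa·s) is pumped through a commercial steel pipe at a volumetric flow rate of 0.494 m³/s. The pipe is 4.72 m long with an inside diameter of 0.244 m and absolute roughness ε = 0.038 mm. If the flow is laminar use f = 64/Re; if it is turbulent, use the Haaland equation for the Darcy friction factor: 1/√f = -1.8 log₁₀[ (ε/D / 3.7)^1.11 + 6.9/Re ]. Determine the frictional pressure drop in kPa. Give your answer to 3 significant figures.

Cross-sectional area A = πD²/4 = π(0.244)²/4 = 0.04676 m²; mean velocity V = Q/A = 0.494/0.04676 = 10.56 m/s.
Reynolds number Re = ρVD/μ = 856 · 10.56 · 0.244 / 0.0255 = 8.653e+04.
Re > 4000 → turbulent. Relative roughness ε/D = 3.8e-05/0.244 = 0.000156. Haaland: 1/√f = -1.8 log₁₀[(0.000156/3.7)^1.11 + 6.9/8.653e+04] = -1.8 log₁₀[1.39e-05 + 7.97e-05] = 7.251, so f = 0.01902.
Darcy-Weisbach: ΔP = f(L/D)(ρV²/2) = 0.01902·(4.72/0.244)·(856·10.56²/2) = 0.01902·19.34·4.777e+04 = 1.757e+04 Pa.
ΔP = 1.757e+04 Pa = 17.6 kPa.

ΔP ≈ 17.6 kPa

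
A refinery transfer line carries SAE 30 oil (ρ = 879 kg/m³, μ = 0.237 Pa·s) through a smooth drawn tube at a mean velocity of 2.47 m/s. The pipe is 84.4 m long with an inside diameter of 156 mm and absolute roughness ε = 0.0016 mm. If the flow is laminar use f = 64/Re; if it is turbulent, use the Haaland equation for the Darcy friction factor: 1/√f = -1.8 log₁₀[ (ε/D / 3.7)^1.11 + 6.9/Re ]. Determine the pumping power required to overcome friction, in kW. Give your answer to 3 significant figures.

P ≈ 3.07 kW

Reynolds number Re = ρVD/μ = 879 · 2.47 · 0.156 / 0.237 = 1429.
Re < 2300 → laminar flow, so f = 64/Re = 64/1429 = 0.04478 (the turbulent correlation is not needed).
Darcy-Weisbach: ΔP = f(L/D)(ρV²/2) = 0.04478·(84.4/0.156)·(879·2.47²/2) = 0.04478·541·2681 = 6.497e+04 Pa.
Q = V·A = 2.47·0.01911 = 0.04721 m³/s.
Pumping power P = QΔP = 0.04721·6.497e+04 = 3067 W = 3.07 kW.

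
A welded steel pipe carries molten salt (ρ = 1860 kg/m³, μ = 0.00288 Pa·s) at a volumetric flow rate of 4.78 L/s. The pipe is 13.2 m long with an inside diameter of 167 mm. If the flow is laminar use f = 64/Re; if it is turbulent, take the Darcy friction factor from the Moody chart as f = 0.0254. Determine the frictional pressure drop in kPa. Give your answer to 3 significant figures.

Q = 4.78 L/s = 4.78/1000 = 0.00478 m³/s.
Cross-sectional area A = πD²/4 = π(0.167)²/4 = 0.0219 m²; mean velocity V = Q/A = 0.00478/0.0219 = 0.2182 m/s.
Reynolds number Re = ρVD/μ = 1860 · 0.2182 · 0.167 / 0.00288 = 2.354e+04.
Re > 4000 → turbulent; use the Moody-chart value f = 0.0254.
Darcy-Weisbach: ΔP = f(L/D)(ρV²/2) = 0.0254·(13.2/0.167)·(1860·0.2182²/2) = 0.0254·79.04·44.29 = 88.92 Pa.
ΔP = 88.92 Pa = 0.0889 kPa.

ΔP ≈ 0.0889 kPa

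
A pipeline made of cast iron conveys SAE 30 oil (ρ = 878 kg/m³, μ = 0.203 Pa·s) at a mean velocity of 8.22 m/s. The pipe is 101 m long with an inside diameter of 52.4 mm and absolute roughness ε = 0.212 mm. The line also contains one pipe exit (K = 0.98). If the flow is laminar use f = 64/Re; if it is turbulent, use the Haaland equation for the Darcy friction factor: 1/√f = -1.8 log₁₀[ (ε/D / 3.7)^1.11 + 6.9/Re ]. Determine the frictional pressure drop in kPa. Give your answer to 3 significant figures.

ΔP ≈ 1990 kPa

Reynolds number Re = ρVD/μ = 878 · 8.22 · 0.0524 / 0.203 = 1863.
Re < 2300 → laminar flow, so f = 64/Re = 64/1863 = 0.03435 (the turbulent correlation is not needed).
Total minor-loss coefficient ΣK = 1·0.98 = 0.98.
ΔP = [f·L/D + ΣK]·(ρV²/2) = [0.03435·101/0.0524 + 0.98]·(878·8.22²/2) = [66.22 + 0.98]·2.966e+04 = 1.993e+06 Pa.
ΔP = 1.993e+06 Pa = 1990 kPa.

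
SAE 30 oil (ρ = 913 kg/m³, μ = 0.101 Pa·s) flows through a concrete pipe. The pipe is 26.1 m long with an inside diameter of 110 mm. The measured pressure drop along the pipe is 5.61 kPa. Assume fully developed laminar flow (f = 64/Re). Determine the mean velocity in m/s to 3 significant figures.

V ≈ 0.805 m/s

For laminar flow, f = 64/Re with Re = ρVD/μ, so Darcy-Weisbach reduces to ΔP = 32μLV/D². Solving for V: V = ΔP·D²/(32μL) = 5610·(0.11)²/(32·0.101·26.1) = 0.8047 m/s.
Check: Re = ρVD/μ = 913·0.8047·0.11/0.101 = 800.2 < 2300, so the laminar assumption holds.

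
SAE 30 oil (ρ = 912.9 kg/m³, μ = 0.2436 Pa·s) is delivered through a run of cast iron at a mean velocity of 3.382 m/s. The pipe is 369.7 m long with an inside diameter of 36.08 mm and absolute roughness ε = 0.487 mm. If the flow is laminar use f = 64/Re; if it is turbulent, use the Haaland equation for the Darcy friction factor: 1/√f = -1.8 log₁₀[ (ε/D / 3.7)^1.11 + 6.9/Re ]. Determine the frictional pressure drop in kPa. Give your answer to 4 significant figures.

Reynolds number Re = ρVD/μ = 912.9 · 3.382 · 0.03608 / 0.244 = 457.3.
Re < 2300 → laminar flow, so f = 64/Re = 64/457.3 = 0.14 (the turbulent correlation is not needed).
Darcy-Weisbach: ΔP = f(L/D)(ρV²/2) = 0.14·(369.7/0.03608)·(912.9·3.382²/2) = 0.14·1.025e+04·5221 = 7.487e+06 Pa.
ΔP = 7.487e+06 Pa = 7487 kPa.

ΔP ≈ 7487 kPa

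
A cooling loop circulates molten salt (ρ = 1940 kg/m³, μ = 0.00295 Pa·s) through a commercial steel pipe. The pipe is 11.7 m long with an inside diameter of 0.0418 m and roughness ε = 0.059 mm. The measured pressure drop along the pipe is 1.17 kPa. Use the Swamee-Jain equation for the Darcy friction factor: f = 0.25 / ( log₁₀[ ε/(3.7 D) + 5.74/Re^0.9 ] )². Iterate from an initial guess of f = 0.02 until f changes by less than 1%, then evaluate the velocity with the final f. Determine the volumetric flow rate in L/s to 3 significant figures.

Q ≈ 0.493 L/s

Rearranging Darcy-Weisbach: V = √(2·ΔP·D/(f·L·ρ)). With ε/D = 5.9e-05/0.0418 = 0.00141, iterate starting from f = 0.02:
  f = 0.02 → V = √(2·1170·0.0418/(0.02·11.7·1940)) = 0.4642 m/s; Re = ρVD/μ = 1.276e+04; f → 0.0316
  f = 0.0316 → V = 0.3693 m/s; Re = 1.015e+04; f → 0.03321
  f = 0.03321 → V = 0.3602 m/s; Re = 9902; f → 0.03339
Converged (Δf/f < 1%). With the final f = 0.03339: V = √(2·1170·0.0418/(0.03339·11.7·1940)) = 0.3592 m/s.
Q = V·A = 0.3592·(π/4·0.0418²) = 0.000493 m³/s = 0.493 L/s.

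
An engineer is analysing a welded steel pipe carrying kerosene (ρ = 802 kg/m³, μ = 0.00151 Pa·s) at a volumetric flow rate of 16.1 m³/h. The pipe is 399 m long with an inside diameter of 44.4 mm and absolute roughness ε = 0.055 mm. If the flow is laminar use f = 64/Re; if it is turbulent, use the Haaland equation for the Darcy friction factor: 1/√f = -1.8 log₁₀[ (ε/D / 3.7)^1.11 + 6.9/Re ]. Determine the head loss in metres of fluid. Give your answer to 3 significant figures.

Q = 16.1 m³/h = 16.1/3600 = 0.004472 m³/s.
Cross-sectional area A = πD²/4 = π(0.0444)²/4 = 0.001548 m²; mean velocity V = Q/A = 0.004472/0.001548 = 2.888 m/s.
Reynolds number Re = ρVD/μ = 802 · 2.888 · 0.0444 / 0.00151 = 6.812e+04.
Re > 4000 → turbulent. Relative roughness ε/D = 5.5e-05/0.0444 = 0.00124. Haaland: 1/√f = -1.8 log₁₀[(0.00124/3.7)^1.11 + 6.9/6.812e+04] = -1.8 log₁₀[0.000139 + 0.000101] = 6.515, so f = 0.02356.
Darcy-Weisbach: ΔP = f(L/D)(ρV²/2) = 0.02356·(399/0.0444)·(802·2.888²/2) = 0.02356·8986·3346 = 7.083e+05 Pa.
Head loss h_f = ΔP/(ρg) = 7.083e+05/(802·9.81) = 90.0 m.

h_f ≈ 90.0 m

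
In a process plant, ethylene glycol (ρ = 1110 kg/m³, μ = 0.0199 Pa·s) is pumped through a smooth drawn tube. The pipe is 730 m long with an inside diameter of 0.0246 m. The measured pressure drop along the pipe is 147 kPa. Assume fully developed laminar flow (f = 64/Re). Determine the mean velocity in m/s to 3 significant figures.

V ≈ 0.191 m/s

For laminar flow, f = 64/Re with Re = ρVD/μ, so Darcy-Weisbach reduces to ΔP = 32μLV/D². Solving for V: V = ΔP·D²/(32μL) = 1.47e+05·(0.0246)²/(32·0.0199·730) = 0.1914 m/s.
Check: Re = ρVD/μ = 1110·0.1914·0.0246/0.0199 = 262.6 < 2300, so the laminar assumption holds.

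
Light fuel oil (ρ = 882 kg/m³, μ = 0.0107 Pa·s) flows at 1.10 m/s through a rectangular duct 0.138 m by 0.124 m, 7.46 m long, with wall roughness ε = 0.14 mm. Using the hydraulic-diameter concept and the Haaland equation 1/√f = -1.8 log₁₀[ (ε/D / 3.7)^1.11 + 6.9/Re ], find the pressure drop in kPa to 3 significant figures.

Hydraulic diameter D_h = 4A/P = 4·(0.138·0.124)/(2·(0.138+0.124)) = 0.06845/0.524 = 0.1306 m.
Re = ρVD_h/μ = 882·1.1·0.1306/0.0107 = 1.184e+04.
ε/D_h = 0.00014/0.1306 = 0.00107; Haaland gives 1/√f = -1.8 log₁₀[0.000118+0.000583] = 5.678, so f = 0.03102.
ΔP = f(L/D_h)(ρV²/2) = 0.03102·7.46/0.1306·533.6 = 945.3 Pa.
ΔP = 0.945 kPa.

ΔP ≈ 0.945 kPa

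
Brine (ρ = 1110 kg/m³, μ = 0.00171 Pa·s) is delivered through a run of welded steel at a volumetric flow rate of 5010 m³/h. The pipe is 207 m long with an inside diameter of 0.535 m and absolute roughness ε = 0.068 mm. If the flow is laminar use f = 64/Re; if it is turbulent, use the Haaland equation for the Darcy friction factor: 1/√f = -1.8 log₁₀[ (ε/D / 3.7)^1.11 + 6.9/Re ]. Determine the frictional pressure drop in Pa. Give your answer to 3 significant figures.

Q = 5010 m³/h = 5010/3600 = 1.392 m³/s.
Cross-sectional area A = πD²/4 = π(0.535)²/4 = 0.2248 m²; mean velocity V = Q/A = 1.392/0.2248 = 6.191 m/s.
Reynolds number Re = ρVD/μ = 1110 · 6.191 · 0.535 / 0.00171 = 2.15e+06.
Re > 4000 → turbulent. Relative roughness ε/D = 6.8e-05/0.535 = 0.000127. Haaland: 1/√f = -1.8 log₁₀[(0.000127/3.7)^1.11 + 6.9/2.15e+06] = -1.8 log₁₀[1.11e-05 + 3.21e-06] = 8.72, so f = 0.01315.
Darcy-Weisbach: ΔP = f(L/D)(ρV²/2) = 0.01315·(207/0.535)·(1110·6.191²/2) = 0.01315·386.9·2.127e+04 = 1.082e+05 Pa.

ΔP ≈ 108000 Pa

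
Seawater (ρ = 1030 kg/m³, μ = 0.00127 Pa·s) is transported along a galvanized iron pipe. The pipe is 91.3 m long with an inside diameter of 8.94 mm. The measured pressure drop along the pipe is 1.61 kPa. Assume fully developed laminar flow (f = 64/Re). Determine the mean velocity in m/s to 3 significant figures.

For laminar flow, f = 64/Re with Re = ρVD/μ, so Darcy-Weisbach reduces to ΔP = 32μLV/D². Solving for V: V = ΔP·D²/(32μL) = 1610·(0.00894)²/(32·0.00127·91.3) = 0.03468 m/s.
Check: Re = ρVD/μ = 1030·0.03468·0.00894/0.00127 = 251.4 < 2300, so the laminar assumption holds.

V ≈ 0.0347 m/s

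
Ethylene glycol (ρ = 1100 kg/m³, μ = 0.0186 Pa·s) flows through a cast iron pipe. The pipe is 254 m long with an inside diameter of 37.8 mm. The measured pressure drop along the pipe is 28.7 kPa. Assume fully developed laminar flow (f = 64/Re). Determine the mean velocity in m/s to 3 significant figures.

For laminar flow, f = 64/Re with Re = ρVD/μ, so Darcy-Weisbach reduces to ΔP = 32μLV/D². Solving for V: V = ΔP·D²/(32μL) = 2.87e+04·(0.0378)²/(32·0.0186·254) = 0.2712 m/s.
Check: Re = ρVD/μ = 1100·0.2712·0.0378/0.0186 = 606.4 < 2300, so the laminar assumption holds.

V ≈ 0.271 m/s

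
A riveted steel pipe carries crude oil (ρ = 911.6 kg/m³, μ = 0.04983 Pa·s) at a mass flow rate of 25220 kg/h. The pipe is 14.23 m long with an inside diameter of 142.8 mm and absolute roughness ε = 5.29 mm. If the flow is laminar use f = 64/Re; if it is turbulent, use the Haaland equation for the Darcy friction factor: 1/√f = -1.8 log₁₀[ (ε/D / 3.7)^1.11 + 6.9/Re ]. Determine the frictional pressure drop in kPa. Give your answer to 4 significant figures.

ṁ = 25220 kg/h = 25220/3600 = 7.006 kg/s.
A = πD²/4 = π(0.1428)²/4 = 0.01602 m²; mean velocity V = ṁ/(ρA) = 7.006/(911.6 · 0.01602) = 0.4798 m/s.
Reynolds number Re = ρVD/μ = 911.6 · 0.4798 · 0.1428 / 0.0498 = 1254.
Re < 2300 → laminar flow, so f = 64/Re = 64/1254 = 0.05106 (the turbulent correlation is not needed).
Darcy-Weisbach: ΔP = f(L/D)(ρV²/2) = 0.05106·(14.23/0.1428)·(911.6·0.4798²/2) = 0.05106·99.65·104.9 = 533.9 Pa.
ΔP = 533.9 Pa = 0.5339 kPa.

ΔP ≈ 0.5339 kPa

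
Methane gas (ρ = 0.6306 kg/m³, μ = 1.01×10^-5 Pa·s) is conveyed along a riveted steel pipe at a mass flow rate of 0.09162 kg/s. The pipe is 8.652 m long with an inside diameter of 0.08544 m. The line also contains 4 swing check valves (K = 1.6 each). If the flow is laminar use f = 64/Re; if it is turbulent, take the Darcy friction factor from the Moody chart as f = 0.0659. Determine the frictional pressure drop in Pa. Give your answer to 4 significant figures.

A = πD²/4 = π(0.08544)²/4 = 0.005733 m²; mean velocity V = ṁ/(ρA) = 0.09162/(0.6306 · 0.005733) = 25.34 m/s.
Reynolds number Re = ρVD/μ = 0.6306 · 25.34 · 0.08544 / 1.01e-05 = 1.352e+05.
Re > 4000 → turbulent; use the Moody-chart value f = 0.0659.
Total minor-loss coefficient ΣK = 4·1.6 = 6.4.
ΔP = [f·L/D + ΣK]·(ρV²/2) = [0.0659·8.652/0.08544 + 6.4]·(0.6306·25.34²/2) = [6.673 + 6.4]·202.5 = 2647 Pa.

ΔP ≈ 2647 Pa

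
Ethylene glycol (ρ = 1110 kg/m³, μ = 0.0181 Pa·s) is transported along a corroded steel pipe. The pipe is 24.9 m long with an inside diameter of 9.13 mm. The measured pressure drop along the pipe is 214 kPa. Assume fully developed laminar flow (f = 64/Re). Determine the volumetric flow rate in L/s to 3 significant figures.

For laminar flow, f = 64/Re with Re = ρVD/μ, so Darcy-Weisbach reduces to ΔP = 32μLV/D². Solving for V: V = ΔP·D²/(32μL) = 2.14e+05·(0.00913)²/(32·0.0181·24.9) = 1.237 m/s.
Check: Re = ρVD/μ = 1110·1.237·0.00913/0.0181 = 692.5 < 2300, so the laminar assumption holds.
Q = V·A = 1.237·(π/4·0.00913²) = 8.098e-05 m³/s = 0.0810 L/s.

Q ≈ 0.0810 L/s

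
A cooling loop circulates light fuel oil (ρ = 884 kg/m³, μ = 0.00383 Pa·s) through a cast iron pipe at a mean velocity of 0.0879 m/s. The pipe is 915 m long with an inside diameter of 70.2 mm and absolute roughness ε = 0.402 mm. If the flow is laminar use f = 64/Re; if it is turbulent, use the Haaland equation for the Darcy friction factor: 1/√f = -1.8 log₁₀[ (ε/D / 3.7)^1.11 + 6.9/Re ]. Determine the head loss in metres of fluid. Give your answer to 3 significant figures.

h_f ≈ 0.231 m

Reynolds number Re = ρVD/μ = 884 · 0.0879 · 0.0702 / 0.00383 = 1424.
Re < 2300 → laminar flow, so f = 64/Re = 64/1424 = 0.04494 (the turbulent correlation is not needed).
Darcy-Weisbach: ΔP = f(L/D)(ρV²/2) = 0.04494·(915/0.0702)·(884·0.0879²/2) = 0.04494·1.303e+04·3.415 = 2000 Pa.
Head loss h_f = ΔP/(ρg) = 2000/(884·9.81) = 0.231 m.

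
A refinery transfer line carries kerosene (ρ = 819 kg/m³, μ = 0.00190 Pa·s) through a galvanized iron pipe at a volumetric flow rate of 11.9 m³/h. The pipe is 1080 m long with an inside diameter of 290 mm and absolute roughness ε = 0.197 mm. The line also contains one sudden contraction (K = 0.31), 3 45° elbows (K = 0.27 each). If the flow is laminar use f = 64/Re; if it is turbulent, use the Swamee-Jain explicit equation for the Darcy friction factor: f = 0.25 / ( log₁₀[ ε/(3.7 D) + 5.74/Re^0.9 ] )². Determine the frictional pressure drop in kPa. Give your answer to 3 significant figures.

ΔP ≈ 0.140 kPa

Q = 11.9 m³/h = 11.9/3600 = 0.003306 m³/s.
Cross-sectional area A = πD²/4 = π(0.29)²/4 = 0.06605 m²; mean velocity V = Q/A = 0.003306/0.06605 = 0.05004 m/s.
Reynolds number Re = ρVD/μ = 819 · 0.05004 · 0.29 / 0.0019 = 6256.
Re > 4000 → turbulent. Relative roughness ε/D = 0.000197/0.29 = 0.000679. Swamee-Jain: f = 0.25/(log₁₀[0.000679/3.7 + 5.74/6256^0.9])² = 0.25/(log₁₀[0.000184 + 0.0022])² = 0.25/(-2.623)² = 0.03634.
Total minor-loss coefficient ΣK = 1·0.31 + 3·0.27 = 1.12.
ΔP = [f·L/D + ΣK]·(ρV²/2) = [0.03634·1080/0.29 + 1.12]·(819·0.05004²/2) = [135.3 + 1.12]·1.026 = 139.9 Pa.
ΔP = 139.9 Pa = 0.140 kPa.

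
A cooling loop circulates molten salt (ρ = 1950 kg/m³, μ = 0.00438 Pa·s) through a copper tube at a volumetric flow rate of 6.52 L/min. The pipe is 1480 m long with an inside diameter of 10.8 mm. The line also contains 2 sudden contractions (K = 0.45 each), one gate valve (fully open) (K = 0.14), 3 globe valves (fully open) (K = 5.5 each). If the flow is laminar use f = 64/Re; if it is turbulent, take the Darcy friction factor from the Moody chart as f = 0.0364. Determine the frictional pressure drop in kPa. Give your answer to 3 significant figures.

Q = 6.52 L/min = 6.52/60000 = 0.0001087 m³/s.
Cross-sectional area A = πD²/4 = π(0.0108)²/4 = 9.161e-05 m²; mean velocity V = Q/A = 0.0001087/9.161e-05 = 1.186 m/s.
Reynolds number Re = ρVD/μ = 1950 · 1.186 · 0.0108 / 0.00438 = 5704.
Re > 4000 → turbulent; use the Moody-chart value f = 0.0364.
Total minor-loss coefficient ΣK = 2·0.45 + 1·0.14 + 3·5.5 = 17.5.
ΔP = [f·L/D + ΣK]·(ρV²/2) = [0.0364·1480/0.0108 + 17.5]·(1950·1.186²/2) = [4988 + 17.5]·1372 = 6.867e+06 Pa.
ΔP = 6.867e+06 Pa = 6870 kPa.

ΔP ≈ 6870 kPa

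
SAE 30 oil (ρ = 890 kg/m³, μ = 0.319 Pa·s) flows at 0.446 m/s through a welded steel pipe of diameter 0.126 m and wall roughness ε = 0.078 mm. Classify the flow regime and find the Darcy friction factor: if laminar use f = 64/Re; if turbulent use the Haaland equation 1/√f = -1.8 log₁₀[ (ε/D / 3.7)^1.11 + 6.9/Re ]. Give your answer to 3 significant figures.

f ≈ 0.408

Re = ρVD/μ = 890·0.446·0.126/0.319 = 156.8.
Re < 2300 → laminar, so f = 64/Re = 0.4082 (roughness is irrelevant in laminar flow).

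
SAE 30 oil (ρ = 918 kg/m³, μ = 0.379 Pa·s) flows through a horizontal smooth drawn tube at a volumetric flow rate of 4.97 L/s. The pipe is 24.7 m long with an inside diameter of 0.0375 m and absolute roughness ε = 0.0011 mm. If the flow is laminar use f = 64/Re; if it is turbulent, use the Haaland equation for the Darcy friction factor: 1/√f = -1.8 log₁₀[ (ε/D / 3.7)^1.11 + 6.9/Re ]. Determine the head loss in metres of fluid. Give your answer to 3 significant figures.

h_f ≈ 106 m

Q = 4.97 L/s = 4.97/1000 = 0.00497 m³/s.
Cross-sectional area A = πD²/4 = π(0.0375)²/4 = 0.001104 m²; mean velocity V = Q/A = 0.00497/0.001104 = 4.5 m/s.
Reynolds number Re = ρVD/μ = 918 · 4.5 · 0.0375 / 0.379 = 408.7.
Re < 2300 → laminar flow, so f = 64/Re = 64/408.7 = 0.1566 (the turbulent correlation is not needed).
Darcy-Weisbach: ΔP = f(L/D)(ρV²/2) = 0.1566·(24.7/0.0375)·(918·4.5²/2) = 0.1566·658.7·9294 = 9.586e+05 Pa.
Head loss h_f = ΔP/(ρg) = 9.586e+05/(918·9.81) = 106 m.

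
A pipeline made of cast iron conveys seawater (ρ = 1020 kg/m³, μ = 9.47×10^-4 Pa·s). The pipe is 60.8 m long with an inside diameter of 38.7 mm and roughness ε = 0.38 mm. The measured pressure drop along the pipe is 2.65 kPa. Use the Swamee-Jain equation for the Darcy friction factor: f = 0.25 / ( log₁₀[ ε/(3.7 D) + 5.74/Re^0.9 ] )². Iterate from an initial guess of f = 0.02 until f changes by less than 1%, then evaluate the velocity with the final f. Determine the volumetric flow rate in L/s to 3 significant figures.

Rearranging Darcy-Weisbach: V = √(2·ΔP·D/(f·L·ρ)). With ε/D = 0.00038/0.0387 = 0.00982, iterate starting from f = 0.02:
  f = 0.02 → V = √(2·2650·0.0387/(0.02·60.8·1020)) = 0.4067 m/s; Re = ρVD/μ = 1.695e+04; f → 0.04166
  f = 0.04166 → V = 0.2818 m/s; Re = 1.174e+04; f → 0.04309
  f = 0.04309 → V = 0.2771 m/s; Re = 1.155e+04; f → 0.04316
Converged (Δf/f < 1%). With the final f = 0.04316: V = √(2·2650·0.0387/(0.04316·60.8·1020)) = 0.2768 m/s.
Q = V·A = 0.2768·(π/4·0.0387²) = 0.0003256 m³/s = 0.326 L/s.

Q ≈ 0.326 L/s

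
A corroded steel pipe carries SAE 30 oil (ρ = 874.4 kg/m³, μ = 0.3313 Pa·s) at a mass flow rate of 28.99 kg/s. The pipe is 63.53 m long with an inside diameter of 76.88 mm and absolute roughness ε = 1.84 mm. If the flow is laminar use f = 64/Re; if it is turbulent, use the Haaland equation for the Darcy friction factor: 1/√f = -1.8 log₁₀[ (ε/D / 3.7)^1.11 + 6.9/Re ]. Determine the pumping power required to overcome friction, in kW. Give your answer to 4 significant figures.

A = πD²/4 = π(0.07688)²/4 = 0.004642 m²; mean velocity V = ṁ/(ρA) = 28.99/(874.4 · 0.004642) = 7.142 m/s.
Reynolds number Re = ρVD/μ = 874.4 · 7.142 · 0.07688 / 0.331 = 1449.
Re < 2300 → laminar flow, so f = 64/Re = 64/1449 = 0.04416 (the turbulent correlation is not needed).
Darcy-Weisbach: ΔP = f(L/D)(ρV²/2) = 0.04416·(63.53/0.07688)·(874.4·7.142²/2) = 0.04416·826.4·2.23e+04 = 8.139e+05 Pa.
Q = ṁ/ρ = 28.99/874.4 = 0.03315 m³/s.
Pumping power P = QΔP = 0.03315·8.139e+05 = 26983 W = 26.98 kW.

P ≈ 26.98 kW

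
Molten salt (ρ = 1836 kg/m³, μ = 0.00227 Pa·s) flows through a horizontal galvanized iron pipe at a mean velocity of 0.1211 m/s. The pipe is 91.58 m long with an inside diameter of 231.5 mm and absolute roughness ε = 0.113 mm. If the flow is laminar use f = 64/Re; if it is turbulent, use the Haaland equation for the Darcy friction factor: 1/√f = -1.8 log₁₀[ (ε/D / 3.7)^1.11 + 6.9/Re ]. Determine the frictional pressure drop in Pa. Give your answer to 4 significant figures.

ΔP ≈ 138.0 Pa

Reynolds number Re = ρVD/μ = 1836 · 0.1211 · 0.2315 / 0.00227 = 2.267e+04.
Re > 4000 → turbulent. Relative roughness ε/D = 0.000113/0.2315 = 0.000488. Haaland: 1/√f = -1.8 log₁₀[(0.000488/3.7)^1.11 + 6.9/2.267e+04] = -1.8 log₁₀[4.94e-05 + 0.000304] = 6.212, so f = 0.02591.
Darcy-Weisbach: ΔP = f(L/D)(ρV²/2) = 0.02591·(91.58/0.2315)·(1836·0.1211²/2) = 0.02591·395.6·13.46 = 138 Pa.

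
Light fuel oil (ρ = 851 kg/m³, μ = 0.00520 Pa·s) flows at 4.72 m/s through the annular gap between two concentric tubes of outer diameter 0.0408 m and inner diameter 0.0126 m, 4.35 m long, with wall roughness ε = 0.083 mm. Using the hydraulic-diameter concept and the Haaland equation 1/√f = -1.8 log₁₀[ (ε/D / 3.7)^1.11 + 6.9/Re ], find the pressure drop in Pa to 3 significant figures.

ΔP ≈ 45000 Pa

Hydraulic diameter D_h = 4A/P = D_o - D_i = 0.0408 - 0.0126 = 0.0282 m.
Re = ρVD_h/μ = 851·4.72·0.0282/0.0052 = 2.178e+04.
ε/D_h = 8.3e-05/0.0282 = 0.00294; Haaland gives 1/√f = -1.8 log₁₀[0.000363+0.000317] = 5.702, so f = 0.03076.
ΔP = f(L/D_h)(ρV²/2) = 0.03076·4.35/0.0282·9479 = 4.498e+04 Pa.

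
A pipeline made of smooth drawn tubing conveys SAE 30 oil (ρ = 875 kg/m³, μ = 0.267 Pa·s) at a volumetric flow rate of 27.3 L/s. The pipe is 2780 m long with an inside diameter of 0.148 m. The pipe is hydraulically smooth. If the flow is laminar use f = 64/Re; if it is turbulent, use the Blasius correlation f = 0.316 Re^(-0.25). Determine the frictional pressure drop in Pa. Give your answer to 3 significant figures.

ΔP ≈ 1.72×10^6 Pa

Q = 27.3 L/s = 27.3/1000 = 0.0273 m³/s.
Cross-sectional area A = πD²/4 = π(0.148)²/4 = 0.0172 m²; mean velocity V = Q/A = 0.0273/0.0172 = 1.587 m/s.
Reynolds number Re = ρVD/μ = 875 · 1.587 · 0.148 / 0.267 = 769.7.
Re < 2300 → laminar flow, so f = 64/Re = 64/769.7 = 0.08315 (the turbulent correlation is not needed).
Darcy-Weisbach: ΔP = f(L/D)(ρV²/2) = 0.08315·(2780/0.148)·(875·1.587²/2) = 0.08315·1.878e+04·1102 = 1.721e+06 Pa.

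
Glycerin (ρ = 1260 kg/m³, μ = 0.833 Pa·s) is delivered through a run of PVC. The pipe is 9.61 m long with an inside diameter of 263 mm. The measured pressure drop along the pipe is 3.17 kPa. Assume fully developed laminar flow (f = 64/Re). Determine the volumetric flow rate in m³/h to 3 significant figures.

Q ≈ 167 m³/h

For laminar flow, f = 64/Re with Re = ρVD/μ, so Darcy-Weisbach reduces to ΔP = 32μLV/D². Solving for V: V = ΔP·D²/(32μL) = 3170·(0.263)²/(32·0.833·9.61) = 0.856 m/s.
Check: Re = ρVD/μ = 1260·0.856·0.263/0.833 = 340.5 < 2300, so the laminar assumption holds.
Q = V·A = 0.856·(π/4·0.263²) = 0.0465 m³/s = 167 m³/h.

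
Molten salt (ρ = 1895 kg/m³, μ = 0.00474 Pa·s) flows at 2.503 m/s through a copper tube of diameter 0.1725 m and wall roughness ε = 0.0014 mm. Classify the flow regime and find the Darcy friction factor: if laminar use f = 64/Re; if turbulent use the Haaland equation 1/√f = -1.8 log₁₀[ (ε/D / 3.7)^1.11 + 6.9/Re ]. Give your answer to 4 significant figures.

Re = ρVD/μ = 1895·2.503·0.1725/0.00474 = 1.726e+05.
Re > 4000 → turbulent. ε/D = 1.4e-06/0.1725 = 8.12e-06; Haaland: 1/√f = -1.8 log₁₀[5.23e-07 + 4e-05] = 7.907, so f = 0.016.

f ≈ 0.01600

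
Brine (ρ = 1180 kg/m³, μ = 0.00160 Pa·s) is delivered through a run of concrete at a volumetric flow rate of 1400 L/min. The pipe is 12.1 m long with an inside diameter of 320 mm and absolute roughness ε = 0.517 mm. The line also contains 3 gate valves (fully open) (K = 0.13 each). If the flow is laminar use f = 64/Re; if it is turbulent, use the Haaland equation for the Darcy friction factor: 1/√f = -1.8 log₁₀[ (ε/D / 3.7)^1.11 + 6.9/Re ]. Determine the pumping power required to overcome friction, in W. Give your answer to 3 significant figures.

Q = 1400 L/min = 1400/60000 = 0.02333 m³/s.
Cross-sectional area A = πD²/4 = π(0.32)²/4 = 0.08042 m²; mean velocity V = Q/A = 0.02333/0.08042 = 0.2901 m/s.
Reynolds number Re = ρVD/μ = 1180 · 0.2901 · 0.32 / 0.0016 = 6.847e+04.
Re > 4000 → turbulent. Relative roughness ε/D = 0.000517/0.32 = 0.00162. Haaland: 1/√f = -1.8 log₁₀[(0.00162/3.7)^1.11 + 6.9/6.847e+04] = -1.8 log₁₀[0.000186 + 0.000101] = 6.375, so f = 0.0246.
Total minor-loss coefficient ΣK = 3·0.13 = 0.39.
ΔP = [f·L/D + ΣK]·(ρV²/2) = [0.0246·12.1/0.32 + 0.39]·(1180·0.2901²/2) = [0.9303 + 0.39]·49.66 = 65.57 Pa.
Pumping power P = QΔP = 0.02333·65.57 = 1.530 W = 1.53 W.

P ≈ 1.53 W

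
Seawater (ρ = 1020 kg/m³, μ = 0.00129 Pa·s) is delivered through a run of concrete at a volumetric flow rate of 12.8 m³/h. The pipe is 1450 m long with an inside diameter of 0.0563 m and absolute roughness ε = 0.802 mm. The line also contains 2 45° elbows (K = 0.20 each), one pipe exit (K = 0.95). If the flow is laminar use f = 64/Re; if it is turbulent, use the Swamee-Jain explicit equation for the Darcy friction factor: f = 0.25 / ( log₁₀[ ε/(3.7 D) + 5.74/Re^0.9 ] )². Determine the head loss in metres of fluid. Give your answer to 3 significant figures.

Q = 12.8 m³/h = 12.8/3600 = 0.003556 m³/s.
Cross-sectional area A = πD²/4 = π(0.0563)²/4 = 0.002489 m²; mean velocity V = Q/A = 0.003556/0.002489 = 1.428 m/s.
Reynolds number Re = ρVD/μ = 1020 · 1.428 · 0.0563 / 0.00129 = 6.358e+04.
Re > 4000 → turbulent. Relative roughness ε/D = 0.000802/0.0563 = 0.0142. Swamee-Jain: f = 0.25/(log₁₀[0.0142/3.7 + 5.74/6.358e+04^0.9])² = 0.25/(log₁₀[0.00385 + 0.000273])² = 0.25/(-2.385)² = 0.04396.
Total minor-loss coefficient ΣK = 2·0.2 + 1·0.95 = 1.35.
ΔP = [f·L/D + ΣK]·(ρV²/2) = [0.04396·1450/0.0563 + 1.35]·(1020·1.428²/2) = [1132 + 1.35]·1040 = 1.179e+06 Pa.
Head loss h_f = ΔP/(ρg) = 1.179e+06/(1020·9.81) = 118 m.

h_f ≈ 118 m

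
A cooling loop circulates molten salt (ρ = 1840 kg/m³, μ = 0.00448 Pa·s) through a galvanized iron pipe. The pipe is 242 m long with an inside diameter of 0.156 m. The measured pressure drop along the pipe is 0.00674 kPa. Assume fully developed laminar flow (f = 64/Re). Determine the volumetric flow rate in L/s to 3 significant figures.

For laminar flow, f = 64/Re with Re = ρVD/μ, so Darcy-Weisbach reduces to ΔP = 32μLV/D². Solving for V: V = ΔP·D²/(32μL) = 6.74·(0.156)²/(32·0.00448·242) = 0.004728 m/s.
Check: Re = ρVD/μ = 1840·0.004728·0.156/0.00448 = 302.9 < 2300, so the laminar assumption holds.
Q = V·A = 0.004728·(π/4·0.156²) = 9.037e-05 m³/s = 0.0904 L/s.

Q ≈ 0.0904 L/s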